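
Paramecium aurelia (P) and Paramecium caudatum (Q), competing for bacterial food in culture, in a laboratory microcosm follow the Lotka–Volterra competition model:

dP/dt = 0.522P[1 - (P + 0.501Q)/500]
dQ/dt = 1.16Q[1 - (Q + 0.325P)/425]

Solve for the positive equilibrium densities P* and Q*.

Setting both brackets to zero gives the nullclines P + 0.501Q = 500 and 0.325P + Q = 425.
Substituting Q = 425 - 0.325P into the first: P(1 - 0.501·0.325) = 500 - 0.501·425.
So P* = 287/0.837 = 343, and then Q* = 425 - 0.325·343 = 314.

P* ≈ 343, Q* ≈ 314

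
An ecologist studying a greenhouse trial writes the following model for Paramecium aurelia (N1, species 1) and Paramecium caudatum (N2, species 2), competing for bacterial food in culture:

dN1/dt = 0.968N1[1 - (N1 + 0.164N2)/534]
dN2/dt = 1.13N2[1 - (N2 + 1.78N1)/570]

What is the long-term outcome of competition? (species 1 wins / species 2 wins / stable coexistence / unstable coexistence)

Compare the nullcline intercepts: K1/α12 = 534/0.164 = 3260 > K2 = 570; K2/α21 = 570/1.78 = 320 < K1 = 534.
Since the inequalities point opposite ways, species 1 can invade but species 2 cannot.

species 1 excludes species 2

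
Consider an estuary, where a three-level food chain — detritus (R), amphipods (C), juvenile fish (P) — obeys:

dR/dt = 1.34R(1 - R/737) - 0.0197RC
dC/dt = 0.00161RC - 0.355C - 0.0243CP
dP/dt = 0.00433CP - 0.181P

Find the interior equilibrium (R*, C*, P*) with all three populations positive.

R* ≈ 284, C* ≈ 41.8, P* ≈ 4.21

From dP/dt = 0: 0.00433C* = 0.181, so C* = 41.8.
From dR/dt = 0: 1.34(1 - R*/737) = 0.0197·41.8, giving R* = 737·(1 - 0.615) = 284.
From dC/dt = 0: 0.00161·284 - 0.355 = 0.0243P*, so P* = 0.102/0.0243 = 4.21.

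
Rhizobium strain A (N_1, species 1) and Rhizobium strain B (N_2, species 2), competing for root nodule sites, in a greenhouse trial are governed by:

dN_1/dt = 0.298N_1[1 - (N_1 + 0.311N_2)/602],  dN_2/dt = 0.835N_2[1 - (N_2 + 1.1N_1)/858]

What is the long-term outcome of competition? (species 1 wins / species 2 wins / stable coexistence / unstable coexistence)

Compare the nullcline intercepts: K1/α12 = 602/0.311 = 1940 > K2 = 858; K2/α21 = 858/1.1 = 780 > K1 = 602.
Since both inequalities hold, each species can invade when rare, so the interior equilibrium is stable.

stable coexistence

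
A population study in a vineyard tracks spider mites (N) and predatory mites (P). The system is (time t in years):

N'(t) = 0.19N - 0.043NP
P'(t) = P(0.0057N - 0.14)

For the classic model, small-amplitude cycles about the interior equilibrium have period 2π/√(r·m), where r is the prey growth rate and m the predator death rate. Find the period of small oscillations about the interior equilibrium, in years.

Here r = 0.19 and m = 0.14, so r·m = 0.0266.
ω = √0.0266 = 0.163 per year, hence T = 2π/ω ≈ 38.5 years.

T ≈ 38.5 years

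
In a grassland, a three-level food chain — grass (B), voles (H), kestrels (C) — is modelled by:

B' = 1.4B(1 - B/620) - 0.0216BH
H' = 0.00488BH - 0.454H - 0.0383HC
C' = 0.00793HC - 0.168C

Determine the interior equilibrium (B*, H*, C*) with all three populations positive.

B* ≈ 417, H* ≈ 21.2, C* ≈ 41.3

From dC/dt = 0: 0.00793H* = 0.168, so H* = 21.2.
From dB/dt = 0: 1.4(1 - B*/620) = 0.0216·21.2, giving B* = 620·(1 - 0.327) = 417.
From dH/dt = 0: 0.00488·417 - 0.454 = 0.0383C*, so C* = 1.58/0.0383 = 41.3.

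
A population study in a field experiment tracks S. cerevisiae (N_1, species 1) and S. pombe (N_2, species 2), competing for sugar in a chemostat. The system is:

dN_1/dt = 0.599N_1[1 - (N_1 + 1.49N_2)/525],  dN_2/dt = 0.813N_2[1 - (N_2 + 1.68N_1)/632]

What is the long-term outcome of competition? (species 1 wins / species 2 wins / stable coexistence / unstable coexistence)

unstable coexistence (outcome depends on initial conditions)

Compare the nullcline intercepts: K1/α12 = 525/1.49 = 352 < K2 = 632; K2/α21 = 632/1.68 = 376 < K1 = 525.
Since both are reversed, neither can invade when rare; the interior point is a saddle.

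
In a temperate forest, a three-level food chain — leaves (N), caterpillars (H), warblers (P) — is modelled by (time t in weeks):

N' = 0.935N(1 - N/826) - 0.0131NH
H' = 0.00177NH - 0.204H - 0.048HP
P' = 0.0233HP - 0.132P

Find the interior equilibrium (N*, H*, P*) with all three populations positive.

From dP/dt = 0: 0.0233H* = 0.132, so H* = 5.67.
From dN/dt = 0: 0.935(1 - N*/826) = 0.0131·5.67, giving N* = 826·(1 - 0.0794) = 760.
From dH/dt = 0: 0.00177·760 - 0.204 = 0.048P*, so P* = 1.14/0.048 = 23.8.

N* ≈ 760, H* ≈ 5.67, P* ≈ 23.8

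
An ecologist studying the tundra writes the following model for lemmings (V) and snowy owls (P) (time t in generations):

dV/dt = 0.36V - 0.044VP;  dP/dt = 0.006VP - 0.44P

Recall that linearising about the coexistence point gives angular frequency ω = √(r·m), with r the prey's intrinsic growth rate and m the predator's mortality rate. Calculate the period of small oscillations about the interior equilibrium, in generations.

Here r = 0.36 and m = 0.44, so r·m = 0.158.
ω = √0.158 = 0.398 per generation, hence T = 2π/ω ≈ 15.8 generations.

T ≈ 15.8 generations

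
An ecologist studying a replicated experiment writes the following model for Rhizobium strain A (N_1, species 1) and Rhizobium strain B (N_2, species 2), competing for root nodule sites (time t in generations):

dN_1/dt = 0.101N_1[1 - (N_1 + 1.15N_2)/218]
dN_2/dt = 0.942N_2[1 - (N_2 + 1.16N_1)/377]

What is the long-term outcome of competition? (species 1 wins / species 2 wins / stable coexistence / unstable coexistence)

Compare the nullcline intercepts: K1/α12 = 218/1.15 = 190 < K2 = 377; K2/α21 = 377/1.16 = 325 > K1 = 218.
Since the inequalities point opposite ways, species 2 can invade but species 1 cannot.

species 2 excludes species 1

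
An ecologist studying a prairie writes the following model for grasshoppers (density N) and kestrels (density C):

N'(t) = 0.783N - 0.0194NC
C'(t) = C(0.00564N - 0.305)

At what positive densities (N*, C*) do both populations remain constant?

N* ≈ 54.1, C* ≈ 40.4

Set dC/dt = 0 with C > 0: 0.00564N - 0.305 = 0, so N* = 0.305/0.00564 = 54.1.
Set dN/dt = 0 with N > 0: 0.783 - 0.0194C = 0, so C* = 0.783/0.0194 = 40.4.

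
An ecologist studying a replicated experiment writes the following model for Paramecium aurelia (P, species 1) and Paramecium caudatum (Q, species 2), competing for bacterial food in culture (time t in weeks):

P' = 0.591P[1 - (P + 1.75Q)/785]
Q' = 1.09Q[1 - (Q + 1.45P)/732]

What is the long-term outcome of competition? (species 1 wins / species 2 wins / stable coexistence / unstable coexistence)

unstable coexistence (outcome depends on initial conditions)

Compare the nullcline intercepts: K1/α12 = 785/1.75 = 449 < K2 = 732; K2/α21 = 732/1.45 = 505 < K1 = 785.
Since both are reversed, neither can invade when rare; the interior point is a saddle.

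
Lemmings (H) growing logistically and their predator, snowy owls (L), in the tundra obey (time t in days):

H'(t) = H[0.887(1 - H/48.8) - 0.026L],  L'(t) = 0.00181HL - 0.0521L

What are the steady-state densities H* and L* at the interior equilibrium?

From dL/dt = 0 with L > 0: 0.00181H* = 0.0521, so H* = 28.8.
Substitute into dH/dt = 0: 0.887(1 - 28.8/48.8) = 0.026L*.
The bracket is 0.41, giving L* = 0.364/0.026 = 14.

H* ≈ 28.8, L* ≈ 14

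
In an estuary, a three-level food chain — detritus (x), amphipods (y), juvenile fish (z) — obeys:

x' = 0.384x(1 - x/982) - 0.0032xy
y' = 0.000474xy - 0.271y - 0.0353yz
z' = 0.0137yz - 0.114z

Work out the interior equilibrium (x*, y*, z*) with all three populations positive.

x* ≈ 914, y* ≈ 8.32, z* ≈ 4.59

From dz/dt = 0: 0.0137y* = 0.114, so y* = 8.32.
From dx/dt = 0: 0.384(1 - x*/982) = 0.0032·8.32, giving x* = 982·(1 - 0.0693) = 914.
From dy/dt = 0: 0.000474·914 - 0.271 = 0.0353z*, so z* = 0.162/0.0353 = 4.59.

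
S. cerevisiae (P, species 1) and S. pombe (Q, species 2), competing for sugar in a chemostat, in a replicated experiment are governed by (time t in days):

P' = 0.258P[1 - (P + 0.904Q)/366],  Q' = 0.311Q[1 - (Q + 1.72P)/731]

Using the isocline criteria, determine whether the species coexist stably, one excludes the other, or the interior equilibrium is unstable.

species 2 excludes species 1

Compare the nullcline intercepts: K1/α12 = 366/0.904 = 405 < K2 = 731; K2/α21 = 731/1.72 = 425 > K1 = 366.
Since the inequalities point opposite ways, species 2 can invade but species 1 cannot.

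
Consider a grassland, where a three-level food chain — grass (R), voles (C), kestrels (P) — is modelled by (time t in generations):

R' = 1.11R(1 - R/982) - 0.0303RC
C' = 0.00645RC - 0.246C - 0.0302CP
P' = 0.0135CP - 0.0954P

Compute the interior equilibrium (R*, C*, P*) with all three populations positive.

R* ≈ 793, C* ≈ 7.07, P* ≈ 161

From dP/dt = 0: 0.0135C* = 0.0954, so C* = 7.07.
From dR/dt = 0: 1.11(1 - R*/982) = 0.0303·7.07, giving R* = 982·(1 - 0.193) = 793.
From dC/dt = 0: 0.00645·793 - 0.246 = 0.0302P*, so P* = 4.87/0.0302 = 161.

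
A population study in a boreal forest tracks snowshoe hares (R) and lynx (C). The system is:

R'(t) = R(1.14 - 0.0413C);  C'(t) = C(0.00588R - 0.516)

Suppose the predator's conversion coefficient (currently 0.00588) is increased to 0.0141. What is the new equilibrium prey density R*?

At the interior fixed point, setting dC/dt = 0 with C > 0 fixes R* = (predator death rate)/(RC coefficient) — independent of the other coefficients.
With the change, R* = 0.516/0.0141 = 36.6; it falls from 87.8.

R* ≈ 36.6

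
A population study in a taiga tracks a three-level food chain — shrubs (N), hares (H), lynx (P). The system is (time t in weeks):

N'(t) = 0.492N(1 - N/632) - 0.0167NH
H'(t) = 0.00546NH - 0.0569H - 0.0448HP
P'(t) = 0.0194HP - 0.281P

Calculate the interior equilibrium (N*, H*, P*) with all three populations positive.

N* ≈ 321, H* ≈ 14.5, P* ≈ 37.9

From dP/dt = 0: 0.0194H* = 0.281, so H* = 14.5.
From dN/dt = 0: 0.492(1 - N*/632) = 0.0167·14.5, giving N* = 632·(1 - 0.492) = 321.
From dH/dt = 0: 0.00546·321 - 0.0569 = 0.0448P*, so P* = 1.7/0.0448 = 37.9.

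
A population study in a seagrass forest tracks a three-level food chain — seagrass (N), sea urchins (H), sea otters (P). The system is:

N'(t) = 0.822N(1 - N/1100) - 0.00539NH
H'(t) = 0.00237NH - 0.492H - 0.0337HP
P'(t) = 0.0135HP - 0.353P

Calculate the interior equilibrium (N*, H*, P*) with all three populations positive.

From dP/dt = 0: 0.0135H* = 0.353, so H* = 26.1.
From dN/dt = 0: 0.822(1 - N*/1100) = 0.00539·26.1, giving N* = 1100·(1 - 0.171) = 911.
From dH/dt = 0: 0.00237·911 - 0.492 = 0.0337P*, so P* = 1.67/0.0337 = 49.5.

N* ≈ 911, H* ≈ 26.1, P* ≈ 49.5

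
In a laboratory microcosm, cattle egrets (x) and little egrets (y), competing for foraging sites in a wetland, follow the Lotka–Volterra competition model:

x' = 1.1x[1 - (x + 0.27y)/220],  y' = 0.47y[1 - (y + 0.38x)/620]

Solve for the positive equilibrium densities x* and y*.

x* ≈ 58.6, y* ≈ 598

Setting both brackets to zero gives the nullclines x + 0.27y = 220 and 0.38x + y = 620.
Substituting y = 620 - 0.38x into the first: x(1 - 0.27·0.38) = 220 - 0.27·620.
So x* = 52.6/0.897 = 58.6, and then y* = 620 - 0.38·58.6 = 598.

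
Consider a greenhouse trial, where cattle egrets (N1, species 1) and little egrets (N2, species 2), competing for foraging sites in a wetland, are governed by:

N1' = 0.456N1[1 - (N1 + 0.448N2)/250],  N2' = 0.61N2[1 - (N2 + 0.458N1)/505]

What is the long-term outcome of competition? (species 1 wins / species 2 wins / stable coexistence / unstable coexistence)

Compare the nullcline intercepts: K1/α12 = 250/0.448 = 558 > K2 = 505; K2/α21 = 505/0.458 = 1100 > K1 = 250.
Since both inequalities hold, each species can invade when rare, so the interior equilibrium is stable.

stable coexistence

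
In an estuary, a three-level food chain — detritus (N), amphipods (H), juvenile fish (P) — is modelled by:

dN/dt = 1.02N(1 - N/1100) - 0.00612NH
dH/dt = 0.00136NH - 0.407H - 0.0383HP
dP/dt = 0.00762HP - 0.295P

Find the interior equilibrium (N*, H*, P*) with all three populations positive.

From dP/dt = 0: 0.00762H* = 0.295, so H* = 38.7.
From dN/dt = 0: 1.02(1 - N*/1100) = 0.00612·38.7, giving N* = 1100·(1 - 0.232) = 844.
From dH/dt = 0: 0.00136·844 - 0.407 = 0.0383P*, so P* = 0.742/0.0383 = 19.4.

N* ≈ 844, H* ≈ 38.7, P* ≈ 19.4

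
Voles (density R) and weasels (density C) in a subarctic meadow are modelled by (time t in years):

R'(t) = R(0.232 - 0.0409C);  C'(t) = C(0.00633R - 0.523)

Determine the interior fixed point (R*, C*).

R* ≈ 82.6, C* ≈ 5.67

Set dC/dt = 0 with C > 0: 0.00633R - 0.523 = 0, so R* = 0.523/0.00633 = 82.6.
Set dR/dt = 0 with R > 0: 0.232 - 0.0409C = 0, so C* = 0.232/0.0409 = 5.67.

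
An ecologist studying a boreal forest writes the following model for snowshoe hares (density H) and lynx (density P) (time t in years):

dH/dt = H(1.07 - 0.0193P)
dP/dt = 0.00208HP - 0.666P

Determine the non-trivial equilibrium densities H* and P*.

H* ≈ 320, P* ≈ 55.4

Set dP/dt = 0 with P > 0: 0.00208H - 0.666 = 0, so H* = 0.666/0.00208 = 320.
Set dH/dt = 0 with H > 0: 1.07 - 0.0193P = 0, so P* = 1.07/0.0193 = 55.4.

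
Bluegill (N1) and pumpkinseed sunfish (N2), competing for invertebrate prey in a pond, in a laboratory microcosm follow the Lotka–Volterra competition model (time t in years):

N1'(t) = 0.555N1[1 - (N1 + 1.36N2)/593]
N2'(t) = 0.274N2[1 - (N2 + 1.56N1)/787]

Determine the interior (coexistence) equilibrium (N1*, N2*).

N1* ≈ 426, N2* ≈ 123

Setting both brackets to zero gives the nullclines N1 + 1.36N2 = 593 and 1.56N1 + N2 = 787.
Substituting N2 = 787 - 1.56N1 into the first: N1(1 - 1.36·1.56) = 593 - 1.36·787.
So N1* = -477/-1.12 = 426, and then N2* = 787 - 1.56·426 = 123.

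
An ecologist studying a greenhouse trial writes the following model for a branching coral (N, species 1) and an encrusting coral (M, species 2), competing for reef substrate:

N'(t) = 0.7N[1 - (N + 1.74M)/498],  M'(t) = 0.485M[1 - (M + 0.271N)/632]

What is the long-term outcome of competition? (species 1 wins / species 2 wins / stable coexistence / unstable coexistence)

species 2 excludes species 1

Compare the nullcline intercepts: K1/α12 = 498/1.74 = 286 < K2 = 632; K2/α21 = 632/0.271 = 2330 > K1 = 498.
Since the inequalities point opposite ways, species 2 can invade but species 1 cannot.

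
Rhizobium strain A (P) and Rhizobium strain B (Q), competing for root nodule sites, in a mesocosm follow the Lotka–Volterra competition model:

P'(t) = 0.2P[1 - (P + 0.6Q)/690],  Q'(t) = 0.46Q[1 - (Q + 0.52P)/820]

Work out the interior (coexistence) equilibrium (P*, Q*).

Setting both brackets to zero gives the nullclines P + 0.6Q = 690 and 0.52P + Q = 820.
Substituting Q = 820 - 0.52P into the first: P(1 - 0.6·0.52) = 690 - 0.6·820.
So P* = 198/0.688 = 288, and then Q* = 820 - 0.52·288 = 670.

P* ≈ 288, Q* ≈ 670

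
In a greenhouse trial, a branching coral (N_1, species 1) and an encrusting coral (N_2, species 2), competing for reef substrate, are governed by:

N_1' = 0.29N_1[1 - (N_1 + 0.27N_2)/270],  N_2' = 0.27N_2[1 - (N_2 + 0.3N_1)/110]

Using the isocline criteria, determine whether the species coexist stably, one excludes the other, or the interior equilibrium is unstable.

Compare the nullcline intercepts: K1/α12 = 270/0.27 = 1000 > K2 = 110; K2/α21 = 110/0.3 = 367 > K1 = 270.
Since both inequalities hold, each species can invade when rare, so the interior equilibrium is stable.

stable coexistence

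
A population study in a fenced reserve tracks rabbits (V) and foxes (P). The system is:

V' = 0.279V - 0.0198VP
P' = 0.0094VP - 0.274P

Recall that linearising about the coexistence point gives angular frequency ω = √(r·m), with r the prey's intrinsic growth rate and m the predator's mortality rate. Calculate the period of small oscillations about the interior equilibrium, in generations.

T ≈ 22.7 generations

Here r = 0.279 and m = 0.274, so r·m = 0.0764.
ω = √0.0764 = 0.276 per generation, hence T = 2π/ω ≈ 22.7 generations.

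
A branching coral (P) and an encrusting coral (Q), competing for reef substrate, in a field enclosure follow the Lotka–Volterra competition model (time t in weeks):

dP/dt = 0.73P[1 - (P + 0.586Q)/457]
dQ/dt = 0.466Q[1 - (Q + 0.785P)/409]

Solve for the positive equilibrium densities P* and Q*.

P* ≈ 402, Q* ≈ 93.1

Setting both brackets to zero gives the nullclines P + 0.586Q = 457 and 0.785P + Q = 409.
Substituting Q = 409 - 0.785P into the first: P(1 - 0.586·0.785) = 457 - 0.586·409.
So P* = 217/0.54 = 402, and then Q* = 409 - 0.785·402 = 93.1.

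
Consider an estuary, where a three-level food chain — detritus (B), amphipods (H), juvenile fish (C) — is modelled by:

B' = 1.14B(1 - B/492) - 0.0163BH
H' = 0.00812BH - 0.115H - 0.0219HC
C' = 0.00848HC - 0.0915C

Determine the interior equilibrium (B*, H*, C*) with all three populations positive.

From dC/dt = 0: 0.00848H* = 0.0915, so H* = 10.8.
From dB/dt = 0: 1.14(1 - B*/492) = 0.0163·10.8, giving B* = 492·(1 - 0.154) = 416.
From dH/dt = 0: 0.00812·416 - 0.115 = 0.0219C*, so C* = 3.26/0.0219 = 149.

B* ≈ 416, H* ≈ 10.8, C* ≈ 149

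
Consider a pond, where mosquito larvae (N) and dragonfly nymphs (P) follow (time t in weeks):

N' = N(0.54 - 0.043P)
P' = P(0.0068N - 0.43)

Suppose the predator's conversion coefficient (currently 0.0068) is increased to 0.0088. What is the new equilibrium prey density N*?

At the interior fixed point, setting dP/dt = 0 with P > 0 fixes N* = (predator death rate)/(NP coefficient) — independent of the other coefficients.
With the change, N* = 0.43/0.0088 = 48.9; it falls from 63.2.

N* ≈ 48.9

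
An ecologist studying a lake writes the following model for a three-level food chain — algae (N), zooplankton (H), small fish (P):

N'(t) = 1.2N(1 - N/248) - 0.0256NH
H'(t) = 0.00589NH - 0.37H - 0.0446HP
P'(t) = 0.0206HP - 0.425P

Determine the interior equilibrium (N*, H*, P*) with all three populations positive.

From dP/dt = 0: 0.0206H* = 0.425, so H* = 20.6.
From dN/dt = 0: 1.2(1 - N*/248) = 0.0256·20.6, giving N* = 248·(1 - 0.44) = 139.
From dH/dt = 0: 0.00589·139 - 0.37 = 0.0446P*, so P* = 0.448/0.0446 = 10.

N* ≈ 139, H* ≈ 20.6, P* ≈ 10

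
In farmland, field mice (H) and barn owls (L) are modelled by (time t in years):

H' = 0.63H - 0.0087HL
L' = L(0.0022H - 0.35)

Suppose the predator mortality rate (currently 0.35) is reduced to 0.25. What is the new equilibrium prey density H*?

At the interior fixed point, setting dL/dt = 0 with L > 0 fixes H* = (predator death rate)/(HL coefficient) — independent of the other coefficients.
With the change, H* = 0.25/0.0022 = 114; it falls from 159.

H* ≈ 114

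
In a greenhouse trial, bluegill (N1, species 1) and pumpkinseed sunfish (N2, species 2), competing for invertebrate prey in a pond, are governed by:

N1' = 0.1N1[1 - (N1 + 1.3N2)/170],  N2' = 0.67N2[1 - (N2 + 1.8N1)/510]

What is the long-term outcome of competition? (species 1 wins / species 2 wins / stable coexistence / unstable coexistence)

species 2 excludes species 1

Compare the nullcline intercepts: K1/α12 = 170/1.3 = 131 < K2 = 510; K2/α21 = 510/1.8 = 283 > K1 = 170.
Since the inequalities point opposite ways, species 2 can invade but species 1 cannot.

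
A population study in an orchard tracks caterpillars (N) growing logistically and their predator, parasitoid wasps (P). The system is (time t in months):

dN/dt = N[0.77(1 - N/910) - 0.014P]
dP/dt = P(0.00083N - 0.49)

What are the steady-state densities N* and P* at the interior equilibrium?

N* ≈ 590, P* ≈ 19.3

From dP/dt = 0 with P > 0: 0.00083N* = 0.49, so N* = 590.
Substitute into dN/dt = 0: 0.77(1 - 590/910) = 0.014P*.
The bracket is 0.351, giving P* = 0.27/0.014 = 19.3.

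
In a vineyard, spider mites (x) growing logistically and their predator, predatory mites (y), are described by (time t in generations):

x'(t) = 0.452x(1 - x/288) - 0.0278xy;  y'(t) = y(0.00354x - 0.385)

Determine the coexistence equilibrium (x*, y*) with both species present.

x* ≈ 109, y* ≈ 10.1

From dy/dt = 0 with y > 0: 0.00354x* = 0.385, so x* = 109.
Substitute into dx/dt = 0: 0.452(1 - 109/288) = 0.0278y*.
The bracket is 0.622, giving y* = 0.281/0.0278 = 10.1.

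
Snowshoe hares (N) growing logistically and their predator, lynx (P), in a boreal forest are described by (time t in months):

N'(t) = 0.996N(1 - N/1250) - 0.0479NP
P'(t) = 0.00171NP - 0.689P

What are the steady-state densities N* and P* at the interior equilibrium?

From dP/dt = 0 with P > 0: 0.00171N* = 0.689, so N* = 403.
Substitute into dN/dt = 0: 0.996(1 - 403/1250) = 0.0479P*.
The bracket is 0.678, giving P* = 0.675/0.0479 = 14.1.

N* ≈ 403, P* ≈ 14.1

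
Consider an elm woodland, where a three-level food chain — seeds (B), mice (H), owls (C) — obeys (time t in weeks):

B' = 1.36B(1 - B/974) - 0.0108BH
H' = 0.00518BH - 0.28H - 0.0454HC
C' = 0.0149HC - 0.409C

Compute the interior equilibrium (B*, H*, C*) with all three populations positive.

From dC/dt = 0: 0.0149H* = 0.409, so H* = 27.4.
From dB/dt = 0: 1.36(1 - B*/974) = 0.0108·27.4, giving B* = 974·(1 - 0.218) = 762.
From dH/dt = 0: 0.00518·762 - 0.28 = 0.0454C*, so C* = 3.67/0.0454 = 80.7.

B* ≈ 762, H* ≈ 27.4, C* ≈ 80.7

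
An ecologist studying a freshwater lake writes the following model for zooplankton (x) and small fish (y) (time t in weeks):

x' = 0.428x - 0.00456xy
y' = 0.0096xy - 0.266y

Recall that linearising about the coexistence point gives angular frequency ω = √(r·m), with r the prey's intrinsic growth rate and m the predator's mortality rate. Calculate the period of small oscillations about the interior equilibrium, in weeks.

Here r = 0.428 and m = 0.266, so r·m = 0.114.
ω = √0.114 = 0.337 per week, hence T = 2π/ω ≈ 18.6 weeks.

T ≈ 18.6 weeks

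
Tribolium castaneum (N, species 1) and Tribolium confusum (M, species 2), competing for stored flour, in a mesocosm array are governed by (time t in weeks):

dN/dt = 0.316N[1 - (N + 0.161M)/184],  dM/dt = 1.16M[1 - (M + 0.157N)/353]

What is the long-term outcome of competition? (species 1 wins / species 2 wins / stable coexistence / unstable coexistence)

stable coexistence

Compare the nullcline intercepts: K1/α12 = 184/0.161 = 1140 > K2 = 353; K2/α21 = 353/0.157 = 2250 > K1 = 184.
Since both inequalities hold, each species can invade when rare, so the interior equilibrium is stable.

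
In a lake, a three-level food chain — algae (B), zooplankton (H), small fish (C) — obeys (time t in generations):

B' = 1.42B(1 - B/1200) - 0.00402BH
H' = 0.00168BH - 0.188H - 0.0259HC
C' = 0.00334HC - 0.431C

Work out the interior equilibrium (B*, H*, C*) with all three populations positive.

B* ≈ 762, H* ≈ 129, C* ≈ 42.1

From dC/dt = 0: 0.00334H* = 0.431, so H* = 129.
From dB/dt = 0: 1.42(1 - B*/1200) = 0.00402·129, giving B* = 1200·(1 - 0.365) = 762.
From dH/dt = 0: 0.00168·762 - 0.188 = 0.0259C*, so C* = 1.09/0.0259 = 42.1.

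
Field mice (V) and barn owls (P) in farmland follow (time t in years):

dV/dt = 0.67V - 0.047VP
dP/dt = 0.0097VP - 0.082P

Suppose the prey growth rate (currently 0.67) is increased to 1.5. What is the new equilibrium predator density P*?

P* ≈ 31.9

At the interior fixed point, setting dV/dt = 0 with V > 0 fixes P* = (prey growth rate)/(VP coefficient) — independent of the other coefficients.
With the change, P* = 1.5/0.047 = 31.9; it rises from 14.3.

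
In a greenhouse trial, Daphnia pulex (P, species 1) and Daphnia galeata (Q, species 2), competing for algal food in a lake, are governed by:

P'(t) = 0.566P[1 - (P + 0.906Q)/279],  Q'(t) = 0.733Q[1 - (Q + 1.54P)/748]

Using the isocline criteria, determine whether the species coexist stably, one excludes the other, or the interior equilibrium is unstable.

Compare the nullcline intercepts: K1/α12 = 279/0.906 = 308 < K2 = 748; K2/α21 = 748/1.54 = 486 > K1 = 279.
Since the inequalities point opposite ways, species 2 can invade but species 1 cannot.

species 2 excludes species 1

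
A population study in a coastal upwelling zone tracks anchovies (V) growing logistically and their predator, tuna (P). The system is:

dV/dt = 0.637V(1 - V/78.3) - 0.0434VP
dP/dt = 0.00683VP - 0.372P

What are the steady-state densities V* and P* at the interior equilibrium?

From dP/dt = 0 with P > 0: 0.00683V* = 0.372, so V* = 54.5.
Substitute into dV/dt = 0: 0.637(1 - 54.5/78.3) = 0.0434P*.
The bracket is 0.304, giving P* = 0.194/0.0434 = 4.47.

V* ≈ 54.5, P* ≈ 4.47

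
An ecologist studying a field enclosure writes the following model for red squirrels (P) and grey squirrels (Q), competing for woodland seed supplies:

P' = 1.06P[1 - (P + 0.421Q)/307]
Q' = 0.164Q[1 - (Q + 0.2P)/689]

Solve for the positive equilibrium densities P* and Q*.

Setting both brackets to zero gives the nullclines P + 0.421Q = 307 and 0.2P + Q = 689.
Substituting Q = 689 - 0.2P into the first: P(1 - 0.421·0.2) = 307 - 0.421·689.
So P* = 16.9/0.916 = 18.5, and then Q* = 689 - 0.2·18.5 = 685.

P* ≈ 18.5, Q* ≈ 685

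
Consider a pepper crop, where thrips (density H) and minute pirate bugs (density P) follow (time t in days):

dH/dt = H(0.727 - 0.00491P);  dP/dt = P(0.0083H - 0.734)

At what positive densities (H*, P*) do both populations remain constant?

H* ≈ 88.4, P* ≈ 148

Set dP/dt = 0 with P > 0: 0.0083H - 0.734 = 0, so H* = 0.734/0.0083 = 88.4.
Set dH/dt = 0 with H > 0: 0.727 - 0.00491P = 0, so P* = 0.727/0.00491 = 148.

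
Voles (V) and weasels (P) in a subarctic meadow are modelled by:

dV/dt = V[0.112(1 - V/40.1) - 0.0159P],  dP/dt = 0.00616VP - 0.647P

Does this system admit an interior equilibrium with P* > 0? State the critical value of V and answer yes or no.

The predator equation gives dP/dt > 0 only when V > 0.647/0.00616 = 105.
Without the predator, V → K = 40.1. Since 40.1 < 105, the predator cannot invade.

Threshold V = 105; K < 105, so no, the predator goes extinct.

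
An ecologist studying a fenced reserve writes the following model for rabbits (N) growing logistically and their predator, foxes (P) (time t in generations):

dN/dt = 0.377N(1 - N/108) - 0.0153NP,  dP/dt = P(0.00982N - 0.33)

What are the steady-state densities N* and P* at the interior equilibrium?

From dP/dt = 0 with P > 0: 0.00982N* = 0.33, so N* = 33.6.
Substitute into dN/dt = 0: 0.377(1 - 33.6/108) = 0.0153P*.
The bracket is 0.689, giving P* = 0.26/0.0153 = 17.

N* ≈ 33.6, P* ≈ 17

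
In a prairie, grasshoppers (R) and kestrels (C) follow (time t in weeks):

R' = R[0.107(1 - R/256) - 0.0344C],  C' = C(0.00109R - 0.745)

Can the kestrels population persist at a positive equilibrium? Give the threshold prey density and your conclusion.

The predator equation gives dC/dt > 0 only when R > 0.745/0.00109 = 683.
Without the predator, R → K = 256. Since 256 < 683, the predator cannot invade.

Threshold R = 683; K < 683, so no, the predator goes extinct.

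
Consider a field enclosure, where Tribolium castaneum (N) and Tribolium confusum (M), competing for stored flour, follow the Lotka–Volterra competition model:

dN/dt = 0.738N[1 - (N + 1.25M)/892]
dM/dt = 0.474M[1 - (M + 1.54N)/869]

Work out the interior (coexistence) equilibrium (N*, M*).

N* ≈ 210, M* ≈ 546

Setting both brackets to zero gives the nullclines N + 1.25M = 892 and 1.54N + M = 869.
Substituting M = 869 - 1.54N into the first: N(1 - 1.25·1.54) = 892 - 1.25·869.
So N* = -194/-0.925 = 210, and then M* = 869 - 1.54·210 = 546.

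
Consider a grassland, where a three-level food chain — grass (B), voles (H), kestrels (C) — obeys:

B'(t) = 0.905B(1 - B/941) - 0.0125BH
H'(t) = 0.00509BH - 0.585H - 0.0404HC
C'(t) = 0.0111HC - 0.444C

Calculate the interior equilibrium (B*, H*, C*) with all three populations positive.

B* ≈ 421, H* ≈ 40, C* ≈ 38.6

From dC/dt = 0: 0.0111H* = 0.444, so H* = 40.
From dB/dt = 0: 0.905(1 - B*/941) = 0.0125·40, giving B* = 941·(1 - 0.552) = 421.
From dH/dt = 0: 0.00509·421 - 0.585 = 0.0404C*, so C* = 1.56/0.0404 = 38.6.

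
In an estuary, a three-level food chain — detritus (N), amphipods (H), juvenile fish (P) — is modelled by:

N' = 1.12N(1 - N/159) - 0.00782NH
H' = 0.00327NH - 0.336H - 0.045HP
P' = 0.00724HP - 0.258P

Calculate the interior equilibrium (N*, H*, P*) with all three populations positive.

From dP/dt = 0: 0.00724H* = 0.258, so H* = 35.6.
From dN/dt = 0: 1.12(1 - N*/159) = 0.00782·35.6, giving N* = 159·(1 - 0.249) = 119.
From dH/dt = 0: 0.00327·119 - 0.336 = 0.045P*, so P* = 0.0546/0.045 = 1.21.

N* ≈ 119, H* ≈ 35.6, P* ≈ 1.21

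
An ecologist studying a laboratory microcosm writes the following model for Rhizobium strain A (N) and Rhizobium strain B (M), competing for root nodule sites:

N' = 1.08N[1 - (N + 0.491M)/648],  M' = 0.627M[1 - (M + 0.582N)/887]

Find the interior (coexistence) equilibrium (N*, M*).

N* ≈ 297, M* ≈ 714

Setting both brackets to zero gives the nullclines N + 0.491M = 648 and 0.582N + M = 887.
Substituting M = 887 - 0.582N into the first: N(1 - 0.491·0.582) = 648 - 0.491·887.
So N* = 212/0.714 = 297, and then M* = 887 - 0.582·297 = 714.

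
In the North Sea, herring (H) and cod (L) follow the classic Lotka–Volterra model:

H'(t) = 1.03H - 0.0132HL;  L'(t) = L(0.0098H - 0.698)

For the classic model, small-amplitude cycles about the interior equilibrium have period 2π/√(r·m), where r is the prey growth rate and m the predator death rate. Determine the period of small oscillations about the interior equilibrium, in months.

T ≈ 7.41 months

Here r = 1.03 and m = 0.698, so r·m = 0.719.
ω = √0.719 = 0.848 per month, hence T = 2π/ω ≈ 7.41 months.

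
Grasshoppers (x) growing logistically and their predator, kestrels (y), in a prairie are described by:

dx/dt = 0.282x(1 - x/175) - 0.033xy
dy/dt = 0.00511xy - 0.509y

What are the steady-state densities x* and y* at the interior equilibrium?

x* ≈ 99.6, y* ≈ 3.68

From dy/dt = 0 with y > 0: 0.00511x* = 0.509, so x* = 99.6.
Substitute into dx/dt = 0: 0.282(1 - 99.6/175) = 0.033y*.
The bracket is 0.431, giving y* = 0.121/0.033 = 3.68.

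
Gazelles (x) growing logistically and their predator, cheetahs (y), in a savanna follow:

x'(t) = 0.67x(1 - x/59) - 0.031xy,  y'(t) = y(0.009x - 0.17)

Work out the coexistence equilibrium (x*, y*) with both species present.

x* ≈ 18.9, y* ≈ 14.7

From dy/dt = 0 with y > 0: 0.009x* = 0.17, so x* = 18.9.
Substitute into dx/dt = 0: 0.67(1 - 18.9/59) = 0.031y*.
The bracket is 0.68, giving y* = 0.455/0.031 = 14.7.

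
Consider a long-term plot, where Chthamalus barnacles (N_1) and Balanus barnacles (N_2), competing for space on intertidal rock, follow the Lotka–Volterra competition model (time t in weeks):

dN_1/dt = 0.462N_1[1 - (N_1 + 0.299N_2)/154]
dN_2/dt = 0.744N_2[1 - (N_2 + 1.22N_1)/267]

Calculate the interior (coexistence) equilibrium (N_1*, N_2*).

Setting both brackets to zero gives the nullclines N_1 + 0.299N_2 = 154 and 1.22N_1 + N_2 = 267.
Substituting N_2 = 267 - 1.22N_1 into the first: N_1(1 - 0.299·1.22) = 154 - 0.299·267.
So N_1* = 74.2/0.635 = 117, and then N_2* = 267 - 1.22·117 = 125.

N_1* ≈ 117, N_2* ≈ 125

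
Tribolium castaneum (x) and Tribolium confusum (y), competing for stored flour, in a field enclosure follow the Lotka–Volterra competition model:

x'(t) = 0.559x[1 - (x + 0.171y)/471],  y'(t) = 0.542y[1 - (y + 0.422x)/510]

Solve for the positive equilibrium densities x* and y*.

Setting both brackets to zero gives the nullclines x + 0.171y = 471 and 0.422x + y = 510.
Substituting y = 510 - 0.422x into the first: x(1 - 0.171·0.422) = 471 - 0.171·510.
So x* = 384/0.928 = 414, and then y* = 510 - 0.422·414 = 335.

x* ≈ 414, y* ≈ 335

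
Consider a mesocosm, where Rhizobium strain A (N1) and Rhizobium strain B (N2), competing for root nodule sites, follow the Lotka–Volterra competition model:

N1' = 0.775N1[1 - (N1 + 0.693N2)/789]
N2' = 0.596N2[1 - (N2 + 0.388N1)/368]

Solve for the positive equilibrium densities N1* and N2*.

Setting both brackets to zero gives the nullclines N1 + 0.693N2 = 789 and 0.388N1 + N2 = 368.
Substituting N2 = 368 - 0.388N1 into the first: N1(1 - 0.693·0.388) = 789 - 0.693·368.
So N1* = 534/0.731 = 730, and then N2* = 368 - 0.388·730 = 84.6.

N1* ≈ 730, N2* ≈ 84.6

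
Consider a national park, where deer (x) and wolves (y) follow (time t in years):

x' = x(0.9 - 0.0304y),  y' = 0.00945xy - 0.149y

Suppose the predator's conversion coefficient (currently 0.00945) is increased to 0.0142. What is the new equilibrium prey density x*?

x* ≈ 10.5

At the interior fixed point, setting dy/dt = 0 with y > 0 fixes x* = (predator death rate)/(xy coefficient) — independent of the other coefficients.
With the change, x* = 0.149/0.0142 = 10.5; it falls from 15.8.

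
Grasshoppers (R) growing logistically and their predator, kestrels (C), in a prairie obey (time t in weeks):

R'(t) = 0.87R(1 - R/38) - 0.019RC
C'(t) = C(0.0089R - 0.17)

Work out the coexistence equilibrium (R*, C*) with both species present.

From dC/dt = 0 with C > 0: 0.0089R* = 0.17, so R* = 19.1.
Substitute into dR/dt = 0: 0.87(1 - 19.1/38) = 0.019C*.
The bracket is 0.497, giving C* = 0.433/0.019 = 22.8.

R* ≈ 19.1, C* ≈ 22.8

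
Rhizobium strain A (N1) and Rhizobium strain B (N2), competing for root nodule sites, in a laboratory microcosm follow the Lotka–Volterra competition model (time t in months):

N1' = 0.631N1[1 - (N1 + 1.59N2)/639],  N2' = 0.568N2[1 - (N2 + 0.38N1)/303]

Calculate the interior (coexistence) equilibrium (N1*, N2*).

N1* ≈ 397, N2* ≈ 152

Setting both brackets to zero gives the nullclines N1 + 1.59N2 = 639 and 0.38N1 + N2 = 303.
Substituting N2 = 303 - 0.38N1 into the first: N1(1 - 1.59·0.38) = 639 - 1.59·303.
So N1* = 157/0.396 = 397, and then N2* = 303 - 0.38·397 = 152.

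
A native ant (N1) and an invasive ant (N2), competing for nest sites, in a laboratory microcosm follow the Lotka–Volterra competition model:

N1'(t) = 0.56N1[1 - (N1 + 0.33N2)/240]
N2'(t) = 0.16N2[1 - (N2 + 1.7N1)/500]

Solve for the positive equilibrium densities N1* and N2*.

Setting both brackets to zero gives the nullclines N1 + 0.33N2 = 240 and 1.7N1 + N2 = 500.
Substituting N2 = 500 - 1.7N1 into the first: N1(1 - 0.33·1.7) = 240 - 0.33·500.
So N1* = 75/0.439 = 171, and then N2* = 500 - 1.7·171 = 210.

N1* ≈ 171, N2* ≈ 210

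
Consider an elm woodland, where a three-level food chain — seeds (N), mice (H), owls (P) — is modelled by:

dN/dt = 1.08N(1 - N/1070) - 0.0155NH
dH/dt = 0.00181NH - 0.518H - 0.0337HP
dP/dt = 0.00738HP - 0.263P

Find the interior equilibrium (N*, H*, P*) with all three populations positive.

N* ≈ 523, H* ≈ 35.6, P* ≈ 12.7

From dP/dt = 0: 0.00738H* = 0.263, so H* = 35.6.
From dN/dt = 0: 1.08(1 - N*/1070) = 0.0155·35.6, giving N* = 1070·(1 - 0.511) = 523.
From dH/dt = 0: 0.00181·523 - 0.518 = 0.0337P*, so P* = 0.428/0.0337 = 12.7.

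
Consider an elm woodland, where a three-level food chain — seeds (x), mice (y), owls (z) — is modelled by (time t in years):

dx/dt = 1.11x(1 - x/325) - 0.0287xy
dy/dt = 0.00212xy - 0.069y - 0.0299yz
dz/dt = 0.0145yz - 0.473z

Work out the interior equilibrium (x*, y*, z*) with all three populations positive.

x* ≈ 50.9, y* ≈ 32.6, z* ≈ 1.3

From dz/dt = 0: 0.0145y* = 0.473, so y* = 32.6.
From dx/dt = 0: 1.11(1 - x*/325) = 0.0287·32.6, giving x* = 325·(1 - 0.843) = 50.9.
From dy/dt = 0: 0.00212·50.9 - 0.069 = 0.0299z*, so z* = 0.0389/0.0299 = 1.3.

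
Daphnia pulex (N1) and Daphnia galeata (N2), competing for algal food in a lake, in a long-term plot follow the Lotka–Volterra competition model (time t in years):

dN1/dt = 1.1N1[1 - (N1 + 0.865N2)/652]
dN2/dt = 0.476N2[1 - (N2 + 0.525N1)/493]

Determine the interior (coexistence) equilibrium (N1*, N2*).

Setting both brackets to zero gives the nullclines N1 + 0.865N2 = 652 and 0.525N1 + N2 = 493.
Substituting N2 = 493 - 0.525N1 into the first: N1(1 - 0.865·0.525) = 652 - 0.865·493.
So N1* = 226/0.546 = 413, and then N2* = 493 - 0.525·413 = 276.

N1* ≈ 413, N2* ≈ 276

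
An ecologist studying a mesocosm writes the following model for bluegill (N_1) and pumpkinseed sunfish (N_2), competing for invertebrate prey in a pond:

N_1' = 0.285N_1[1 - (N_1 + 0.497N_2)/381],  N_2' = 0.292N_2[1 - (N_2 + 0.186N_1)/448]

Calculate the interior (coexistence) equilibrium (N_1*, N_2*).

N_1* ≈ 174, N_2* ≈ 416

Setting both brackets to zero gives the nullclines N_1 + 0.497N_2 = 381 and 0.186N_1 + N_2 = 448.
Substituting N_2 = 448 - 0.186N_1 into the first: N_1(1 - 0.497·0.186) = 381 - 0.497·448.
So N_1* = 158/0.908 = 174, and then N_2* = 448 - 0.186·174 = 416.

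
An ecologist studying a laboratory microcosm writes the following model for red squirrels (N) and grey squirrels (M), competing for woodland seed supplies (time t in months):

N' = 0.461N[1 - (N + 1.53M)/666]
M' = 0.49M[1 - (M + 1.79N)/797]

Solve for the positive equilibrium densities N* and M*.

N* ≈ 318, M* ≈ 227

Setting both brackets to zero gives the nullclines N + 1.53M = 666 and 1.79N + M = 797.
Substituting M = 797 - 1.79N into the first: N(1 - 1.53·1.79) = 666 - 1.53·797.
So N* = -553/-1.74 = 318, and then M* = 797 - 1.79·318 = 227.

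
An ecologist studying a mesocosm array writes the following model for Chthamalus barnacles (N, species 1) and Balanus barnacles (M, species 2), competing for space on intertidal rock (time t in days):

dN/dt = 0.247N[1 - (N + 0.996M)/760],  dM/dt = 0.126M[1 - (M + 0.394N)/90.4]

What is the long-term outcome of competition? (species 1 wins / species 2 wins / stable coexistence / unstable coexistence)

Compare the nullcline intercepts: K1/α12 = 760/0.996 = 763 > K2 = 90.4; K2/α21 = 90.4/0.394 = 229 < K1 = 760.
Since the inequalities point opposite ways, species 1 can invade but species 2 cannot.

species 1 excludes species 2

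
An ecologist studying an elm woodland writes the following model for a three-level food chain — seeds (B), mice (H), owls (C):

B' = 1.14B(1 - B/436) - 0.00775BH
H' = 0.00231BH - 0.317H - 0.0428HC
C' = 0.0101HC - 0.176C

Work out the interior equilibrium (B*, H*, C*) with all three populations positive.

From dC/dt = 0: 0.0101H* = 0.176, so H* = 17.4.
From dB/dt = 0: 1.14(1 - B*/436) = 0.00775·17.4, giving B* = 436·(1 - 0.118) = 384.
From dH/dt = 0: 0.00231·384 - 0.317 = 0.0428C*, so C* = 0.571/0.0428 = 13.3.

B* ≈ 384, H* ≈ 17.4, C* ≈ 13.3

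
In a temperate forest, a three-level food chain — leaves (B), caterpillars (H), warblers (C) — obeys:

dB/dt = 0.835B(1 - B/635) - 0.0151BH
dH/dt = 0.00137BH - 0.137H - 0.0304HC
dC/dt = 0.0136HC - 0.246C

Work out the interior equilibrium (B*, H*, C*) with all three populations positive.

B* ≈ 427, H* ≈ 18.1, C* ≈ 14.7

From dC/dt = 0: 0.0136H* = 0.246, so H* = 18.1.
From dB/dt = 0: 0.835(1 - B*/635) = 0.0151·18.1, giving B* = 635·(1 - 0.327) = 427.
From dH/dt = 0: 0.00137·427 - 0.137 = 0.0304C*, so C* = 0.448/0.0304 = 14.7.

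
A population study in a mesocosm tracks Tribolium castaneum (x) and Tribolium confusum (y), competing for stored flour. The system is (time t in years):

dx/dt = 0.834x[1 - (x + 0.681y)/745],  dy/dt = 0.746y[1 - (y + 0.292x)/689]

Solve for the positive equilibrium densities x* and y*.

Setting both brackets to zero gives the nullclines x + 0.681y = 745 and 0.292x + y = 689.
Substituting y = 689 - 0.292x into the first: x(1 - 0.681·0.292) = 745 - 0.681·689.
So x* = 276/0.801 = 344, and then y* = 689 - 0.292·344 = 588.

x* ≈ 344, y* ≈ 588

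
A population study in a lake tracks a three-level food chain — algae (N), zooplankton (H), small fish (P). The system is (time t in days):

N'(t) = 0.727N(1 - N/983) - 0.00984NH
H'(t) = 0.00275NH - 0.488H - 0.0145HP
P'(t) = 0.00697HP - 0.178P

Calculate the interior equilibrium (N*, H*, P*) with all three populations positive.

From dP/dt = 0: 0.00697H* = 0.178, so H* = 25.5.
From dN/dt = 0: 0.727(1 - N*/983) = 0.00984·25.5, giving N* = 983·(1 - 0.346) = 643.
From dH/dt = 0: 0.00275·643 - 0.488 = 0.0145P*, so P* = 1.28/0.0145 = 88.3.

N* ≈ 643, H* ≈ 25.5, P* ≈ 88.3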